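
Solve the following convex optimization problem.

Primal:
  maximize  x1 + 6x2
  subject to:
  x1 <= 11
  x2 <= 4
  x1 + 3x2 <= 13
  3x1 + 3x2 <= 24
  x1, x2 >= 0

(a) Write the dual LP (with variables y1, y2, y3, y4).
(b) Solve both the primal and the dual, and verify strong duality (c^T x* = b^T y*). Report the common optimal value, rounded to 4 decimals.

The standard primal-dual pair for 'max c^T x s.t. A x <= b, x >= 0' is:
  Dual:  min b^T y  s.t.  A^T y >= c,  y >= 0.

So the dual LP is:
  minimize  11y1 + 4y2 + 13y3 + 24y4
  subject to:
    y1 + y3 + 3y4 >= 1
    y2 + 3y3 + 3y4 >= 6
    y1, y2, y3, y4 >= 0

Solving the primal: x* = (1, 4).
  primal value c^T x* = 25.
Solving the dual: y* = (0, 3, 1, 0).
  dual value b^T y* = 25.
Strong duality: c^T x* = b^T y*. Confirmed.

25


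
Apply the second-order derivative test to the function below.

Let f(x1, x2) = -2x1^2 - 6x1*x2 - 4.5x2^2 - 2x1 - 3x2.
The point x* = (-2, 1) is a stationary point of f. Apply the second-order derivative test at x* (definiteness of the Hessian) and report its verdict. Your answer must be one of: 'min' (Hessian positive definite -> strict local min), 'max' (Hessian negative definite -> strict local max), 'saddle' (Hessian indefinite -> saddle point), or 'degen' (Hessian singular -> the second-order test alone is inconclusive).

Compute the Hessian H = grad^2 f:
  H = [[-4, -6], [-6, -9]]
Verify stationarity: grad f(x*) = H x* + g = (0, 0).
Eigenvalues of H: -13, 0.
H has a zero eigenvalue (singular; negative semidefinite but not definite), so H is neither positive definite, negative definite, nor indefinite. The second-order test alone is inconclusive -> degen.
(Indeed, f is constant along the null direction of H through x*, so x* is not a strict local extremum.)

degen


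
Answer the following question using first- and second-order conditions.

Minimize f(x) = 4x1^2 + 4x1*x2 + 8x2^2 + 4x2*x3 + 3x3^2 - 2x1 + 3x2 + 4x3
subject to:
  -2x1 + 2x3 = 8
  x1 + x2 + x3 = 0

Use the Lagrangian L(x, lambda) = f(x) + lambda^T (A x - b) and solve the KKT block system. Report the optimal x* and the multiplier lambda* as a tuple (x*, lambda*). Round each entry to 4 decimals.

Form the Lagrangian:
  L(x, lambda) = (1/2) x^T Q x + c^T x + lambda^T (A x - b)
Stationarity (grad_x L = 0): Q x + c + A^T lambda = 0.
Primal feasibility: A x = b.

This gives the KKT block system:
  [ Q   A^T ] [ x     ]   [-c ]
  [ A    0  ] [ lambda ] = [ b ]

Solving the linear system:
  x*      = (-1.8261, -0.3478, 2.1739)
  lambda* = (-8.413, 1.1739)
  f(x*)   = 39.3043

x* = (-1.8261, -0.3478, 2.1739), lambda* = (-8.413, 1.1739)


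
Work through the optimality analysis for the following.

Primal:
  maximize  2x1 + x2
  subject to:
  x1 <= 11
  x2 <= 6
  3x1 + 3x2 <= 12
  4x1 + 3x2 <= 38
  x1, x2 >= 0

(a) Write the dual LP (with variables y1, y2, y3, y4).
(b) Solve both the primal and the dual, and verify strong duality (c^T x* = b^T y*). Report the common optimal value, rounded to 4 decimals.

The standard primal-dual pair for 'max c^T x s.t. A x <= b, x >= 0' is:
  Dual:  min b^T y  s.t.  A^T y >= c,  y >= 0.

So the dual LP is:
  minimize  11y1 + 6y2 + 12y3 + 38y4
  subject to:
    y1 + 3y3 + 4y4 >= 2
    y2 + 3y3 + 3y4 >= 1
    y1, y2, y3, y4 >= 0

Solving the primal: x* = (4, 0).
  primal value c^T x* = 8.
Solving the dual: y* = (0, 0, 0.6667, 0).
  dual value b^T y* = 8.
Strong duality: c^T x* = b^T y*. Confirmed.

8


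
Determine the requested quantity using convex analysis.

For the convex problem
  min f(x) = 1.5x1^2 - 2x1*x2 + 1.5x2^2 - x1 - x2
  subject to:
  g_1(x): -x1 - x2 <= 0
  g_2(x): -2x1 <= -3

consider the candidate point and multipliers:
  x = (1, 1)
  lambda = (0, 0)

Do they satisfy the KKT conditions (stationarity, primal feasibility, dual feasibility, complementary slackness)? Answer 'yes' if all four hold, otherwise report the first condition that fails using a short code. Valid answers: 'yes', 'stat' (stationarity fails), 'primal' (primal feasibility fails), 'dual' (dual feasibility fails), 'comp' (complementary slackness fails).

Gradient of f: grad f(x) = Q x + c = (0, 0)
Constraint values g_i(x) = a_i^T x - b_i:
  g_1((1, 1)) = -2
  g_2((1, 1)) = 1
Stationarity residual: grad f(x) + sum_i lambda_i a_i = (0, 0)
  -> stationarity OK
Primal feasibility (all g_i <= 0): FAILS
Dual feasibility (all lambda_i >= 0): OK
Complementary slackness (lambda_i * g_i(x) = 0 for all i): OK

Verdict: the first failing condition is primal_feasibility -> primal.

primal


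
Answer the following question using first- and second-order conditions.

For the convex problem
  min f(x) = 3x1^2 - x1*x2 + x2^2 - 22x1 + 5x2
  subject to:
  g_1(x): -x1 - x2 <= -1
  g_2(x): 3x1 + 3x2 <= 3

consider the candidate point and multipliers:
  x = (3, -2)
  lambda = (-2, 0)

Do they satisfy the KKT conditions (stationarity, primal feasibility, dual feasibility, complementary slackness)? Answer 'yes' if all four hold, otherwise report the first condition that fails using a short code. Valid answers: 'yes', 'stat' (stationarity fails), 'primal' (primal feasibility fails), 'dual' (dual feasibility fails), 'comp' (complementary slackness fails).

Gradient of f: grad f(x) = Q x + c = (-2, -2)
Constraint values g_i(x) = a_i^T x - b_i:
  g_1((3, -2)) = 0
  g_2((3, -2)) = 0
Stationarity residual: grad f(x) + sum_i lambda_i a_i = (0, 0)
  -> stationarity OK
Primal feasibility (all g_i <= 0): OK
Dual feasibility (all lambda_i >= 0): FAILS
Complementary slackness (lambda_i * g_i(x) = 0 for all i): OK

Verdict: the first failing condition is dual_feasibility -> dual.

dual


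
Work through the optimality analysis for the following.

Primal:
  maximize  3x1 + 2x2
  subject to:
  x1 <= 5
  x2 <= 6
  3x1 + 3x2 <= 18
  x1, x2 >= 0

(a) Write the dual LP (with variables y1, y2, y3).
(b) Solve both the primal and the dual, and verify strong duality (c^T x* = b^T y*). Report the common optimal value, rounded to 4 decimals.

The standard primal-dual pair for 'max c^T x s.t. A x <= b, x >= 0' is:
  Dual:  min b^T y  s.t.  A^T y >= c,  y >= 0.

So the dual LP is:
  minimize  5y1 + 6y2 + 18y3
  subject to:
    y1 + 3y3 >= 3
    y2 + 3y3 >= 2
    y1, y2, y3 >= 0

Solving the primal: x* = (5, 1).
  primal value c^T x* = 17.
Solving the dual: y* = (1, 0, 0.6667).
  dual value b^T y* = 17.
Strong duality: c^T x* = b^T y*. Confirmed.

17


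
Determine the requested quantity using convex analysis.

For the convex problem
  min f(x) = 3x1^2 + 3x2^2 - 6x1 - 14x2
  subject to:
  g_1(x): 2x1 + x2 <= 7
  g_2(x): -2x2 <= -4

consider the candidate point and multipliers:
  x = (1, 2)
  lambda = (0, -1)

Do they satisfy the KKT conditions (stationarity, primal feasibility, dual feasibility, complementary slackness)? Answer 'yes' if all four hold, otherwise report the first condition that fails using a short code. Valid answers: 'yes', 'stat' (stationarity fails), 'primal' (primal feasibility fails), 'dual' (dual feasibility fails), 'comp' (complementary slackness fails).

Gradient of f: grad f(x) = Q x + c = (0, -2)
Constraint values g_i(x) = a_i^T x - b_i:
  g_1((1, 2)) = -3
  g_2((1, 2)) = 0
Stationarity residual: grad f(x) + sum_i lambda_i a_i = (0, 0)
  -> stationarity OK
Primal feasibility (all g_i <= 0): OK
Dual feasibility (all lambda_i >= 0): FAILS
Complementary slackness (lambda_i * g_i(x) = 0 for all i): OK

Verdict: the first failing condition is dual_feasibility -> dual.

dual


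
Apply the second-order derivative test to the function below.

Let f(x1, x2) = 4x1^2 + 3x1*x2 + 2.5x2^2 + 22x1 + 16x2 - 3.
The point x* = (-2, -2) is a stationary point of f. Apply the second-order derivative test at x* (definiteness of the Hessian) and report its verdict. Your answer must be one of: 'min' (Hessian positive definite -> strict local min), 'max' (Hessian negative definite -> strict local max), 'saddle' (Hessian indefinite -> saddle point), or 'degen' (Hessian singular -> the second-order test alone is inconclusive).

Compute the Hessian H = grad^2 f:
  H = [[8, 3], [3, 5]]
Verify stationarity: grad f(x*) = H x* + g = (0, 0).
Eigenvalues of H: 3.1459, 9.8541.
Both eigenvalues > 0, so H is positive definite -> x* is a strict local min.

min


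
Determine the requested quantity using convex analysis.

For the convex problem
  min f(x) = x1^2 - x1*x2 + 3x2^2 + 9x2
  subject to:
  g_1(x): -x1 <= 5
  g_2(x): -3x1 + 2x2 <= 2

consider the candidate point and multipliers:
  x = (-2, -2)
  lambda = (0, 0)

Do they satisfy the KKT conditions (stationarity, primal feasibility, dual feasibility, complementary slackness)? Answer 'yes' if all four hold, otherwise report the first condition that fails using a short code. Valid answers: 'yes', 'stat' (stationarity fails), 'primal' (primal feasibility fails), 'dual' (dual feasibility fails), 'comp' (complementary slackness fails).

Gradient of f: grad f(x) = Q x + c = (-2, -1)
Constraint values g_i(x) = a_i^T x - b_i:
  g_1((-2, -2)) = -3
  g_2((-2, -2)) = 0
Stationarity residual: grad f(x) + sum_i lambda_i a_i = (-2, -1)
  -> stationarity FAILS
Primal feasibility (all g_i <= 0): OK
Dual feasibility (all lambda_i >= 0): OK
Complementary slackness (lambda_i * g_i(x) = 0 for all i): OK

Verdict: the first failing condition is stationarity -> stat.

stat


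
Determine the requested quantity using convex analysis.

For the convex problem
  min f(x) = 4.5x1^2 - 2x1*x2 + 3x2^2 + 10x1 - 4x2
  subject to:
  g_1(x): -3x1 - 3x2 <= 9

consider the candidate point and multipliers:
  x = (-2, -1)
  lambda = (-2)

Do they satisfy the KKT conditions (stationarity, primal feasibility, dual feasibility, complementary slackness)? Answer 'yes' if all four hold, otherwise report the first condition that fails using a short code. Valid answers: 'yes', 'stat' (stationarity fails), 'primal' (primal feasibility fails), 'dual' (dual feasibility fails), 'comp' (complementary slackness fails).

Gradient of f: grad f(x) = Q x + c = (-6, -6)
Constraint values g_i(x) = a_i^T x - b_i:
  g_1((-2, -1)) = 0
Stationarity residual: grad f(x) + sum_i lambda_i a_i = (0, 0)
  -> stationarity OK
Primal feasibility (all g_i <= 0): OK
Dual feasibility (all lambda_i >= 0): FAILS
Complementary slackness (lambda_i * g_i(x) = 0 for all i): OK

Verdict: the first failing condition is dual_feasibility -> dual.

dual


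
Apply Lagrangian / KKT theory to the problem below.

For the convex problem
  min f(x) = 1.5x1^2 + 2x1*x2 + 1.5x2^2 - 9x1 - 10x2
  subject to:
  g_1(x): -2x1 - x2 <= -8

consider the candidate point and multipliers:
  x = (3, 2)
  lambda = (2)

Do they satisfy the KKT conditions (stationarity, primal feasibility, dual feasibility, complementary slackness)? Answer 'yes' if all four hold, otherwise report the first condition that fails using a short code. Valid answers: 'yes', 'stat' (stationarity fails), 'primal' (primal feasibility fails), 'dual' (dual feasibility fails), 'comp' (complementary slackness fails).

Gradient of f: grad f(x) = Q x + c = (4, 2)
Constraint values g_i(x) = a_i^T x - b_i:
  g_1((3, 2)) = 0
Stationarity residual: grad f(x) + sum_i lambda_i a_i = (0, 0)
  -> stationarity OK
Primal feasibility (all g_i <= 0): OK
Dual feasibility (all lambda_i >= 0): OK
Complementary slackness (lambda_i * g_i(x) = 0 for all i): OK

Verdict: yes, KKT holds.

yes


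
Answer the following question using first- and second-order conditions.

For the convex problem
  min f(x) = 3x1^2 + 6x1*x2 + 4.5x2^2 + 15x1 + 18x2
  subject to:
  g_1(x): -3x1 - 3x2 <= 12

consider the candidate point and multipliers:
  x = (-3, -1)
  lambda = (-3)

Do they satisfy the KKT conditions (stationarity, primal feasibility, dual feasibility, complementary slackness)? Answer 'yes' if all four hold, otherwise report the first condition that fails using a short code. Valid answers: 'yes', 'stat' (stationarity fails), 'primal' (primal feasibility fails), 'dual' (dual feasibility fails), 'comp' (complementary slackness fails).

Gradient of f: grad f(x) = Q x + c = (-9, -9)
Constraint values g_i(x) = a_i^T x - b_i:
  g_1((-3, -1)) = 0
Stationarity residual: grad f(x) + sum_i lambda_i a_i = (0, 0)
  -> stationarity OK
Primal feasibility (all g_i <= 0): OK
Dual feasibility (all lambda_i >= 0): FAILS
Complementary slackness (lambda_i * g_i(x) = 0 for all i): OK

Verdict: the first failing condition is dual_feasibility -> dual.

dual


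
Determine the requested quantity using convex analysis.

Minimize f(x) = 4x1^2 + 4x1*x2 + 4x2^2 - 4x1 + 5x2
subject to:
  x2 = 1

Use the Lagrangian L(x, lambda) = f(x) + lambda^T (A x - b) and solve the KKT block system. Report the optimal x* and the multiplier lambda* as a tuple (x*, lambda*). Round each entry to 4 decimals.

Form the Lagrangian:
  L(x, lambda) = (1/2) x^T Q x + c^T x + lambda^T (A x - b)
Stationarity (grad_x L = 0): Q x + c + A^T lambda = 0.
Primal feasibility: A x = b.

This gives the KKT block system:
  [ Q   A^T ] [ x     ]   [-c ]
  [ A    0  ] [ lambda ] = [ b ]

Solving the linear system:
  x*      = (0, 1)
  lambda* = (-13)
  f(x*)   = 9

x* = (0, 1), lambda* = (-13)


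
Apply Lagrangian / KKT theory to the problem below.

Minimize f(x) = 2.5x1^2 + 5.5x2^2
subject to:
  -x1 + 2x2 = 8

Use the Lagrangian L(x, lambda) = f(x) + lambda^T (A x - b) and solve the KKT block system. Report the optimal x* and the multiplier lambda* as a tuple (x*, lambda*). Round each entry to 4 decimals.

Form the Lagrangian:
  L(x, lambda) = (1/2) x^T Q x + c^T x + lambda^T (A x - b)
Stationarity (grad_x L = 0): Q x + c + A^T lambda = 0.
Primal feasibility: A x = b.

This gives the KKT block system:
  [ Q   A^T ] [ x     ]   [-c ]
  [ A    0  ] [ lambda ] = [ b ]

Solving the linear system:
  x*      = (-2.8387, 2.5806)
  lambda* = (-14.1935)
  f(x*)   = 56.7742

x* = (-2.8387, 2.5806), lambda* = (-14.1935)


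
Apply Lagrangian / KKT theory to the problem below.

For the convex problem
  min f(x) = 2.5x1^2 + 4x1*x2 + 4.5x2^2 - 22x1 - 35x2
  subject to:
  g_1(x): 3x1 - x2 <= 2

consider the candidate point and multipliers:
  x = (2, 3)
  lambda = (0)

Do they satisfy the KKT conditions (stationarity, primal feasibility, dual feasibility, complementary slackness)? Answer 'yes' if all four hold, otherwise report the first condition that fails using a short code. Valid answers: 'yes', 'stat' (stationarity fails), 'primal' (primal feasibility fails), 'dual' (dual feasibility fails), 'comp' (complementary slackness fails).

Gradient of f: grad f(x) = Q x + c = (0, 0)
Constraint values g_i(x) = a_i^T x - b_i:
  g_1((2, 3)) = 1
Stationarity residual: grad f(x) + sum_i lambda_i a_i = (0, 0)
  -> stationarity OK
Primal feasibility (all g_i <= 0): FAILS
Dual feasibility (all lambda_i >= 0): OK
Complementary slackness (lambda_i * g_i(x) = 0 for all i): OK

Verdict: the first failing condition is primal_feasibility -> primal.

primal


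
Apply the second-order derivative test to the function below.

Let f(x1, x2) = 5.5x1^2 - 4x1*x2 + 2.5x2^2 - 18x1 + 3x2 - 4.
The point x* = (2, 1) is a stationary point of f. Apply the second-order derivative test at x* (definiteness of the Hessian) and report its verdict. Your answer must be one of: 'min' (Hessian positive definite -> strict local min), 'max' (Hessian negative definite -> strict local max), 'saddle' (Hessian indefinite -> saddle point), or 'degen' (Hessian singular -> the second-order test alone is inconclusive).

Compute the Hessian H = grad^2 f:
  H = [[11, -4], [-4, 5]]
Verify stationarity: grad f(x*) = H x* + g = (0, 0).
Eigenvalues of H: 3, 13.
Both eigenvalues > 0, so H is positive definite -> x* is a strict local min.

min


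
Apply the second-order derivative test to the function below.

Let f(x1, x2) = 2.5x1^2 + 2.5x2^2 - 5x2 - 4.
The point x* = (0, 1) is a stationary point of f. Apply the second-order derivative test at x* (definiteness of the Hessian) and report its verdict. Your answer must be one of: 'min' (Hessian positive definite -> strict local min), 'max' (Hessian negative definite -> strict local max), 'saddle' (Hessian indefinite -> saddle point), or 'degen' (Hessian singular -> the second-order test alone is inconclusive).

Compute the Hessian H = grad^2 f:
  H = [[5, 0], [0, 5]]
Verify stationarity: grad f(x*) = H x* + g = (0, 0).
Eigenvalues of H: 5, 5.
Both eigenvalues > 0, so H is positive definite -> x* is a strict local min.

min


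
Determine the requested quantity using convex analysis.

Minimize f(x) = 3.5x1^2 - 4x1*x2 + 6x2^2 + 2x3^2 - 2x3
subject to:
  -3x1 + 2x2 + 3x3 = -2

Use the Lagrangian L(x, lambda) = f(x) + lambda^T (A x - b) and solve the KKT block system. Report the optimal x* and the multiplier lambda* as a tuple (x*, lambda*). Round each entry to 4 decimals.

Form the Lagrangian:
  L(x, lambda) = (1/2) x^T Q x + c^T x + lambda^T (A x - b)
Stationarity (grad_x L = 0): Q x + c + A^T lambda = 0.
Primal feasibility: A x = b.

This gives the KKT block system:
  [ Q   A^T ] [ x     ]   [-c ]
  [ A    0  ] [ lambda ] = [ b ]

Solving the linear system:
  x*      = (0.4066, -0.029, -0.2407)
  lambda* = (0.9876)
  f(x*)   = 1.2282

x* = (0.4066, -0.029, -0.2407), lambda* = (0.9876)


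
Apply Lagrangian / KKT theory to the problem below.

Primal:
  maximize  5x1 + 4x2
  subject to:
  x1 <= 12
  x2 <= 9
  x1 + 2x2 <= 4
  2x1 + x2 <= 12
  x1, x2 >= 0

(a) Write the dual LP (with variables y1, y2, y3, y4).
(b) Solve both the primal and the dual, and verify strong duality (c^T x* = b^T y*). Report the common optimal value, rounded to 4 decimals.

The standard primal-dual pair for 'max c^T x s.t. A x <= b, x >= 0' is:
  Dual:  min b^T y  s.t.  A^T y >= c,  y >= 0.

So the dual LP is:
  minimize  12y1 + 9y2 + 4y3 + 12y4
  subject to:
    y1 + y3 + 2y4 >= 5
    y2 + 2y3 + y4 >= 4
    y1, y2, y3, y4 >= 0

Solving the primal: x* = (4, 0).
  primal value c^T x* = 20.
Solving the dual: y* = (0, 0, 5, 0).
  dual value b^T y* = 20.
Strong duality: c^T x* = b^T y*. Confirmed.

20


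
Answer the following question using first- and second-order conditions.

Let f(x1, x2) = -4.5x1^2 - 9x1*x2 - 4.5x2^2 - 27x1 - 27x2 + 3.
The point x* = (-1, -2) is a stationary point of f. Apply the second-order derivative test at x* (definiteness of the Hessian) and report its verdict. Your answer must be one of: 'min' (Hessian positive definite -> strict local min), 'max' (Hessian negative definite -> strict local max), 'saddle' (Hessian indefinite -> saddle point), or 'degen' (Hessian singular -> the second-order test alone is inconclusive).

Compute the Hessian H = grad^2 f:
  H = [[-9, -9], [-9, -9]]
Verify stationarity: grad f(x*) = H x* + g = (0, 0).
Eigenvalues of H: -18, 0.
H has a zero eigenvalue (singular; negative semidefinite but not definite), so H is neither positive definite, negative definite, nor indefinite. The second-order test alone is inconclusive -> degen.
(Indeed, f is constant along the null direction of H through x*, so x* is not a strict local extremum.)

degen


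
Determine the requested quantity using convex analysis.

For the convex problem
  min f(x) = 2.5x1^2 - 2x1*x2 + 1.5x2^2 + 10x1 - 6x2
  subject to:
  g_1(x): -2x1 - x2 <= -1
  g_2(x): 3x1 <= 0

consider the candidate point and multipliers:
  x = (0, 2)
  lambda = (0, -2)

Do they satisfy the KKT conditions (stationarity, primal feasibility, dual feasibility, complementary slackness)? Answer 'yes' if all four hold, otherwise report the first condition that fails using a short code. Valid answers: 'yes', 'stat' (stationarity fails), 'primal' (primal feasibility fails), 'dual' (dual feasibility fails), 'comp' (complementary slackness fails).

Gradient of f: grad f(x) = Q x + c = (6, 0)
Constraint values g_i(x) = a_i^T x - b_i:
  g_1((0, 2)) = -1
  g_2((0, 2)) = 0
Stationarity residual: grad f(x) + sum_i lambda_i a_i = (0, 0)
  -> stationarity OK
Primal feasibility (all g_i <= 0): OK
Dual feasibility (all lambda_i >= 0): FAILS
Complementary slackness (lambda_i * g_i(x) = 0 for all i): OK

Verdict: the first failing condition is dual_feasibility -> dual.

dual


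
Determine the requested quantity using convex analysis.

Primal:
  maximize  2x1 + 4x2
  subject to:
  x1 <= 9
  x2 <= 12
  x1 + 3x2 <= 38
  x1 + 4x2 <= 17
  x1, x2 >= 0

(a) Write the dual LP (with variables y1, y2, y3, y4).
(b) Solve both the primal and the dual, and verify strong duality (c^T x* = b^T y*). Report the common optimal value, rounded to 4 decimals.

The standard primal-dual pair for 'max c^T x s.t. A x <= b, x >= 0' is:
  Dual:  min b^T y  s.t.  A^T y >= c,  y >= 0.

So the dual LP is:
  minimize  9y1 + 12y2 + 38y3 + 17y4
  subject to:
    y1 + y3 + y4 >= 2
    y2 + 3y3 + 4y4 >= 4
    y1, y2, y3, y4 >= 0

Solving the primal: x* = (9, 2).
  primal value c^T x* = 26.
Solving the dual: y* = (1, 0, 0, 1).
  dual value b^T y* = 26.
Strong duality: c^T x* = b^T y*. Confirmed.

26


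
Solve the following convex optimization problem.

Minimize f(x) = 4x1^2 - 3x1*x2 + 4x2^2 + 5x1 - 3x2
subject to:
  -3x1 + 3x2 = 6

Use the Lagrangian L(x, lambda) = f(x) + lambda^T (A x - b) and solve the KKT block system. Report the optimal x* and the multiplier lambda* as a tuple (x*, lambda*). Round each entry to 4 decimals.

Form the Lagrangian:
  L(x, lambda) = (1/2) x^T Q x + c^T x + lambda^T (A x - b)
Stationarity (grad_x L = 0): Q x + c + A^T lambda = 0.
Primal feasibility: A x = b.

This gives the KKT block system:
  [ Q   A^T ] [ x     ]   [-c ]
  [ A    0  ] [ lambda ] = [ b ]

Solving the linear system:
  x*      = (-1.2, 0.8)
  lambda* = (-2.3333)
  f(x*)   = 2.8

x* = (-1.2, 0.8), lambda* = (-2.3333)


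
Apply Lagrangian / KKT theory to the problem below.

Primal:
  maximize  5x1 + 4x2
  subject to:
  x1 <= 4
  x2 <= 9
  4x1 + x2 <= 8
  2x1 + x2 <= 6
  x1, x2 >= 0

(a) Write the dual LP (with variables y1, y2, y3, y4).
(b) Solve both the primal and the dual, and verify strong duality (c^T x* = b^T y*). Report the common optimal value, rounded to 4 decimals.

The standard primal-dual pair for 'max c^T x s.t. A x <= b, x >= 0' is:
  Dual:  min b^T y  s.t.  A^T y >= c,  y >= 0.

So the dual LP is:
  minimize  4y1 + 9y2 + 8y3 + 6y4
  subject to:
    y1 + 4y3 + 2y4 >= 5
    y2 + y3 + y4 >= 4
    y1, y2, y3, y4 >= 0

Solving the primal: x* = (0, 6).
  primal value c^T x* = 24.
Solving the dual: y* = (0, 0, 0, 4).
  dual value b^T y* = 24.
Strong duality: c^T x* = b^T y*. Confirmed.

24


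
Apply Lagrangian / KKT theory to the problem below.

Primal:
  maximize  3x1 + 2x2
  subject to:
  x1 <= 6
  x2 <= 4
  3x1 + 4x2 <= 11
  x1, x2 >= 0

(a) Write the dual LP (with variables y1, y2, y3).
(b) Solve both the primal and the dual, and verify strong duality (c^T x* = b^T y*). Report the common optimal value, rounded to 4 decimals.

The standard primal-dual pair for 'max c^T x s.t. A x <= b, x >= 0' is:
  Dual:  min b^T y  s.t.  A^T y >= c,  y >= 0.

So the dual LP is:
  minimize  6y1 + 4y2 + 11y3
  subject to:
    y1 + 3y3 >= 3
    y2 + 4y3 >= 2
    y1, y2, y3 >= 0

Solving the primal: x* = (3.6667, 0).
  primal value c^T x* = 11.
Solving the dual: y* = (0, 0, 1).
  dual value b^T y* = 11.
Strong duality: c^T x* = b^T y*. Confirmed.

11


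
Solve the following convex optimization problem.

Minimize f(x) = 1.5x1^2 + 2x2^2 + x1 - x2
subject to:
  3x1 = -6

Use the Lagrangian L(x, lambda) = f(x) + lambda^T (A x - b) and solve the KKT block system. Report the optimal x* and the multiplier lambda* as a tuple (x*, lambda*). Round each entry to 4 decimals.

Form the Lagrangian:
  L(x, lambda) = (1/2) x^T Q x + c^T x + lambda^T (A x - b)
Stationarity (grad_x L = 0): Q x + c + A^T lambda = 0.
Primal feasibility: A x = b.

This gives the KKT block system:
  [ Q   A^T ] [ x     ]   [-c ]
  [ A    0  ] [ lambda ] = [ b ]

Solving the linear system:
  x*      = (-2, 0.25)
  lambda* = (1.6667)
  f(x*)   = 3.875

x* = (-2, 0.25), lambda* = (1.6667)


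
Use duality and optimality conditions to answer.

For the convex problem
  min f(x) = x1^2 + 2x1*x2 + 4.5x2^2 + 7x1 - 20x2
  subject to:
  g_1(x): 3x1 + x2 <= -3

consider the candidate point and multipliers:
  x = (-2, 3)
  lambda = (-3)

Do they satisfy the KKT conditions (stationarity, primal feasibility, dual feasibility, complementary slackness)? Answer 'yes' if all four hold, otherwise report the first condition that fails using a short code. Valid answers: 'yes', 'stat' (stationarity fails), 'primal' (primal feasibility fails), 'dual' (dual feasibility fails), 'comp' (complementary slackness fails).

Gradient of f: grad f(x) = Q x + c = (9, 3)
Constraint values g_i(x) = a_i^T x - b_i:
  g_1((-2, 3)) = 0
Stationarity residual: grad f(x) + sum_i lambda_i a_i = (0, 0)
  -> stationarity OK
Primal feasibility (all g_i <= 0): OK
Dual feasibility (all lambda_i >= 0): FAILS
Complementary slackness (lambda_i * g_i(x) = 0 for all i): OK

Verdict: the first failing condition is dual_feasibility -> dual.

dual


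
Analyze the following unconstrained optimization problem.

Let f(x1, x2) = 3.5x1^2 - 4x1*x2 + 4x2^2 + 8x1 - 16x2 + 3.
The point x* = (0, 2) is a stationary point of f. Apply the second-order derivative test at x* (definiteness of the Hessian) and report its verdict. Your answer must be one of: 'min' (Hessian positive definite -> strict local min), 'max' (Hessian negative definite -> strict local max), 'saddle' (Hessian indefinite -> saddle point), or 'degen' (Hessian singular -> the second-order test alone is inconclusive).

Compute the Hessian H = grad^2 f:
  H = [[7, -4], [-4, 8]]
Verify stationarity: grad f(x*) = H x* + g = (0, 0).
Eigenvalues of H: 3.4689, 11.5311.
Both eigenvalues > 0, so H is positive definite -> x* is a strict local min.

min


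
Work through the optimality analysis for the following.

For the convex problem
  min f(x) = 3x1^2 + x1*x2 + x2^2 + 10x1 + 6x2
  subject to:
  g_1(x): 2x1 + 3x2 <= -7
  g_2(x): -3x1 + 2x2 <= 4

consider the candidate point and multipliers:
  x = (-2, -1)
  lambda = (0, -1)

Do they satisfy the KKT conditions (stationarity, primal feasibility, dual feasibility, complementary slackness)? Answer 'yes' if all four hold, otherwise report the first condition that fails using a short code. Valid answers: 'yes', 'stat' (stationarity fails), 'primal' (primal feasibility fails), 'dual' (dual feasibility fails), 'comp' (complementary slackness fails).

Gradient of f: grad f(x) = Q x + c = (-3, 2)
Constraint values g_i(x) = a_i^T x - b_i:
  g_1((-2, -1)) = 0
  g_2((-2, -1)) = 0
Stationarity residual: grad f(x) + sum_i lambda_i a_i = (0, 0)
  -> stationarity OK
Primal feasibility (all g_i <= 0): OK
Dual feasibility (all lambda_i >= 0): FAILS
Complementary slackness (lambda_i * g_i(x) = 0 for all i): OK

Verdict: the first failing condition is dual_feasibility -> dual.

dual


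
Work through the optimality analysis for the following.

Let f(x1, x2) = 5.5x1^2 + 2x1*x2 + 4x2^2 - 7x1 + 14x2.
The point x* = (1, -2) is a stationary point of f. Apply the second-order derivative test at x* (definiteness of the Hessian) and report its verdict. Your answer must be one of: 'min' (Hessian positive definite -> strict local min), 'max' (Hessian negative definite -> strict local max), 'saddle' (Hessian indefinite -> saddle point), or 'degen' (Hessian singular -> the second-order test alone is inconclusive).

Compute the Hessian H = grad^2 f:
  H = [[11, 2], [2, 8]]
Verify stationarity: grad f(x*) = H x* + g = (0, 0).
Eigenvalues of H: 7, 12.
Both eigenvalues > 0, so H is positive definite -> x* is a strict local min.

min


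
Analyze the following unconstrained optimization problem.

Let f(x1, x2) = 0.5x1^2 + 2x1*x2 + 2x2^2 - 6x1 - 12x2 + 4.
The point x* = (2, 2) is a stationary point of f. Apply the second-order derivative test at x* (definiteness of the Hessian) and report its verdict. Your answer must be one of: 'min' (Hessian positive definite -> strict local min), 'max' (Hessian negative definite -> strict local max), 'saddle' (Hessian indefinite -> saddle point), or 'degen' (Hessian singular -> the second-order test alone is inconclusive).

Compute the Hessian H = grad^2 f:
  H = [[1, 2], [2, 4]]
Verify stationarity: grad f(x*) = H x* + g = (0, 0).
Eigenvalues of H: 0, 5.
H has a zero eigenvalue (singular; positive semidefinite but not definite), so H is neither positive definite, negative definite, nor indefinite. The second-order test alone is inconclusive -> degen.
(Indeed, f is constant along the null direction of H through x*, so x* is not a strict local extremum.)

degen


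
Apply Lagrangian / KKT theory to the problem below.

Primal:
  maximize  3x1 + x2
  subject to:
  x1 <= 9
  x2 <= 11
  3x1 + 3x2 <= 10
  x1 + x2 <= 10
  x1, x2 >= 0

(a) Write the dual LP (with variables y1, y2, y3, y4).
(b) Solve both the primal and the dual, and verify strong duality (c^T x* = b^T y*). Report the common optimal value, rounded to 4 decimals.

The standard primal-dual pair for 'max c^T x s.t. A x <= b, x >= 0' is:
  Dual:  min b^T y  s.t.  A^T y >= c,  y >= 0.

So the dual LP is:
  minimize  9y1 + 11y2 + 10y3 + 10y4
  subject to:
    y1 + 3y3 + y4 >= 3
    y2 + 3y3 + y4 >= 1
    y1, y2, y3, y4 >= 0

Solving the primal: x* = (3.3333, 0).
  primal value c^T x* = 10.
Solving the dual: y* = (0, 0, 1, 0).
  dual value b^T y* = 10.
Strong duality: c^T x* = b^T y*. Confirmed.

10


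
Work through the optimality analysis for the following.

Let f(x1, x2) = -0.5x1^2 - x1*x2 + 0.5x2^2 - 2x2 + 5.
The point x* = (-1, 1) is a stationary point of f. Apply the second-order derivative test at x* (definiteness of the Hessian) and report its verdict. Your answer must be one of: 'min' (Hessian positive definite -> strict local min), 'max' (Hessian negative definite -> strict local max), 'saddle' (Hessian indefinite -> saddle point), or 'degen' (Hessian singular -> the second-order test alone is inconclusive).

Compute the Hessian H = grad^2 f:
  H = [[-1, -1], [-1, 1]]
Verify stationarity: grad f(x*) = H x* + g = (0, 0).
Eigenvalues of H: -1.4142, 1.4142.
Eigenvalues have mixed signs, so H is indefinite -> x* is a saddle point.

saddle


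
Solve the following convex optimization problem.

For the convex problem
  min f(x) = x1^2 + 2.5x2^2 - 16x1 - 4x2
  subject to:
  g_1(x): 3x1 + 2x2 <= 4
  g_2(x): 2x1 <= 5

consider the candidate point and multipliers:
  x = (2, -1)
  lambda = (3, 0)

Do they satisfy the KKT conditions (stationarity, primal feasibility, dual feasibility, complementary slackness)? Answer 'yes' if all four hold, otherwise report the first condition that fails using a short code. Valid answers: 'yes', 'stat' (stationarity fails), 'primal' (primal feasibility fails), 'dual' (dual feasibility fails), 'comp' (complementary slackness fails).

Gradient of f: grad f(x) = Q x + c = (-12, -9)
Constraint values g_i(x) = a_i^T x - b_i:
  g_1((2, -1)) = 0
  g_2((2, -1)) = -1
Stationarity residual: grad f(x) + sum_i lambda_i a_i = (-3, -3)
  -> stationarity FAILS
Primal feasibility (all g_i <= 0): OK
Dual feasibility (all lambda_i >= 0): OK
Complementary slackness (lambda_i * g_i(x) = 0 for all i): OK

Verdict: the first failing condition is stationarity -> stat.

stat


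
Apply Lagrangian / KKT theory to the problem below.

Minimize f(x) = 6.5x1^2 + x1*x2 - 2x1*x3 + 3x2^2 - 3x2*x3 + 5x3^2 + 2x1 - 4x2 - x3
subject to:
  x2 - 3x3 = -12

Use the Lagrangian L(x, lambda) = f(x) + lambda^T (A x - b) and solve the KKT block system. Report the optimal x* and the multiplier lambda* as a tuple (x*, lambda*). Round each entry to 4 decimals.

Form the Lagrangian:
  L(x, lambda) = (1/2) x^T Q x + c^T x + lambda^T (A x - b)
Stationarity (grad_x L = 0): Q x + c + A^T lambda = 0.
Primal feasibility: A x = b.

This gives the KKT block system:
  [ Q   A^T ] [ x     ]   [-c ]
  [ A    0  ] [ lambda ] = [ b ]

Solving the linear system:
  x*      = (0.4472, 0.5578, 4.1859)
  lambda* = (12.7638)
  f(x*)   = 73.8216

x* = (0.4472, 0.5578, 4.1859), lambda* = (12.7638)


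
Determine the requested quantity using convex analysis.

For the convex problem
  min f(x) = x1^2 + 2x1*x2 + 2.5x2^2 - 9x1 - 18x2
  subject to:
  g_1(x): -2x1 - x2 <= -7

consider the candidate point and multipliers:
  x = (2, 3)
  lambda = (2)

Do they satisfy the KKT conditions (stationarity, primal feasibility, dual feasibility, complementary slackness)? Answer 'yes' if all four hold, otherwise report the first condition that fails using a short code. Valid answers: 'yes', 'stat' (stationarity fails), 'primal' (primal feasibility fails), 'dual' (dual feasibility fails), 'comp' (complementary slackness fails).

Gradient of f: grad f(x) = Q x + c = (1, 1)
Constraint values g_i(x) = a_i^T x - b_i:
  g_1((2, 3)) = 0
Stationarity residual: grad f(x) + sum_i lambda_i a_i = (-3, -1)
  -> stationarity FAILS
Primal feasibility (all g_i <= 0): OK
Dual feasibility (all lambda_i >= 0): OK
Complementary slackness (lambda_i * g_i(x) = 0 for all i): OK

Verdict: the first failing condition is stationarity -> stat.

stat


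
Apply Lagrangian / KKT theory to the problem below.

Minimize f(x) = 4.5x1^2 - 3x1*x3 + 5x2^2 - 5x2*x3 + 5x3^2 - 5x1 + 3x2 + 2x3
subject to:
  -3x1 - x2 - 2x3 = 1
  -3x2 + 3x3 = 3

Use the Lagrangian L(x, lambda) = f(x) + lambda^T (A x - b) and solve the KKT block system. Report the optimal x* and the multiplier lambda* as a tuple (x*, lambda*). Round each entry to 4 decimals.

Form the Lagrangian:
  L(x, lambda) = (1/2) x^T Q x + c^T x + lambda^T (A x - b)
Stationarity (grad_x L = 0): Q x + c + A^T lambda = 0.
Primal feasibility: A x = b.

This gives the KKT block system:
  [ Q   A^T ] [ x     ]   [-c ]
  [ A    0  ] [ lambda ] = [ b ]

Solving the linear system:
  x*      = (0.2, -1.2, -0.2)
  lambda* = (-0.8667, -2.3778)
  f(x*)   = 1.5

x* = (0.2, -1.2, -0.2), lambda* = (-0.8667, -2.3778)


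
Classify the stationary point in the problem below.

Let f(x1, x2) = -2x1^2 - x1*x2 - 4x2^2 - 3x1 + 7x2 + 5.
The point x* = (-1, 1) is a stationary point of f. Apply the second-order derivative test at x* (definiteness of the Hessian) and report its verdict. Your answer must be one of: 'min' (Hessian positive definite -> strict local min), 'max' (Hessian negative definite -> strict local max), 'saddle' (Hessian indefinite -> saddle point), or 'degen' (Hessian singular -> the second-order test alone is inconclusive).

Compute the Hessian H = grad^2 f:
  H = [[-4, -1], [-1, -8]]
Verify stationarity: grad f(x*) = H x* + g = (0, 0).
Eigenvalues of H: -8.2361, -3.7639.
Both eigenvalues < 0, so H is negative definite -> x* is a strict local max.

max


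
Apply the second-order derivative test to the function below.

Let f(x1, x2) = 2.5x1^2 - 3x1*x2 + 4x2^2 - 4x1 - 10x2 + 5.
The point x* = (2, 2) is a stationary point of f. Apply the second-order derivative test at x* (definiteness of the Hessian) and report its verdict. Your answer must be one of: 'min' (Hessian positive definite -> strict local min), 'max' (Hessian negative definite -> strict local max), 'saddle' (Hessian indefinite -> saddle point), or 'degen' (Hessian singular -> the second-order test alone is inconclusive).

Compute the Hessian H = grad^2 f:
  H = [[5, -3], [-3, 8]]
Verify stationarity: grad f(x*) = H x* + g = (0, 0).
Eigenvalues of H: 3.1459, 9.8541.
Both eigenvalues > 0, so H is positive definite -> x* is a strict local min.

min


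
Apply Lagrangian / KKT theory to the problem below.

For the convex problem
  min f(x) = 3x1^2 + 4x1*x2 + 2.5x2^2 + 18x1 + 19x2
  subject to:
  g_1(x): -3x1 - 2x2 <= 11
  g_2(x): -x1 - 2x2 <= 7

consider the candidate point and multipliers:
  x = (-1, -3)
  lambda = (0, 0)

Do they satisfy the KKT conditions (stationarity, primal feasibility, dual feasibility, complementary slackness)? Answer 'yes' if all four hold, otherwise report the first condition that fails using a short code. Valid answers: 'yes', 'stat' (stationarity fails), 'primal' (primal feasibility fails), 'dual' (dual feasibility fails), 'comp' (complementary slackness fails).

Gradient of f: grad f(x) = Q x + c = (0, 0)
Constraint values g_i(x) = a_i^T x - b_i:
  g_1((-1, -3)) = -2
  g_2((-1, -3)) = 0
Stationarity residual: grad f(x) + sum_i lambda_i a_i = (0, 0)
  -> stationarity OK
Primal feasibility (all g_i <= 0): OK
Dual feasibility (all lambda_i >= 0): OK
Complementary slackness (lambda_i * g_i(x) = 0 for all i): OK

Verdict: yes, KKT holds.

yes


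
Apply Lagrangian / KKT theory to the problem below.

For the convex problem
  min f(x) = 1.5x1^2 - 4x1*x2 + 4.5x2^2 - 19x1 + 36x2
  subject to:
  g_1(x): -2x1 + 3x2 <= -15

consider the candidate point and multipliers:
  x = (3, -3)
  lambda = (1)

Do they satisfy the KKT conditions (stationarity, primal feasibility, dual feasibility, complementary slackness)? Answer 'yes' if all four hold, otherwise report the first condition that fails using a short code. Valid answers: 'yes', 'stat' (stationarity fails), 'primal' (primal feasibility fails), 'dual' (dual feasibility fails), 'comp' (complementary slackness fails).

Gradient of f: grad f(x) = Q x + c = (2, -3)
Constraint values g_i(x) = a_i^T x - b_i:
  g_1((3, -3)) = 0
Stationarity residual: grad f(x) + sum_i lambda_i a_i = (0, 0)
  -> stationarity OK
Primal feasibility (all g_i <= 0): OK
Dual feasibility (all lambda_i >= 0): OK
Complementary slackness (lambda_i * g_i(x) = 0 for all i): OK

Verdict: yes, KKT holds.

yes


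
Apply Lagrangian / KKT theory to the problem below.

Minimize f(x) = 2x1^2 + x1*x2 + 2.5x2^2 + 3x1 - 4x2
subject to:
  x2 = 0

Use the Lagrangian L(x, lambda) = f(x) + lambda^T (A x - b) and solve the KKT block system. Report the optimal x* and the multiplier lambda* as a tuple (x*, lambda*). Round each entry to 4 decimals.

Form the Lagrangian:
  L(x, lambda) = (1/2) x^T Q x + c^T x + lambda^T (A x - b)
Stationarity (grad_x L = 0): Q x + c + A^T lambda = 0.
Primal feasibility: A x = b.

This gives the KKT block system:
  [ Q   A^T ] [ x     ]   [-c ]
  [ A    0  ] [ lambda ] = [ b ]

Solving the linear system:
  x*      = (-0.75, 0)
  lambda* = (4.75)
  f(x*)   = -1.125

x* = (-0.75, 0), lambda* = (4.75)


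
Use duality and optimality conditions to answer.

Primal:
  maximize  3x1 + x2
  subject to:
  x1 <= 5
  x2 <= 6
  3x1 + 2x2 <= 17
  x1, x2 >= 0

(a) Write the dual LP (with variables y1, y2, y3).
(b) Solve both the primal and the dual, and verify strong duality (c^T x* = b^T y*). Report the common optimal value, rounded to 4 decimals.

The standard primal-dual pair for 'max c^T x s.t. A x <= b, x >= 0' is:
  Dual:  min b^T y  s.t.  A^T y >= c,  y >= 0.

So the dual LP is:
  minimize  5y1 + 6y2 + 17y3
  subject to:
    y1 + 3y3 >= 3
    y2 + 2y3 >= 1
    y1, y2, y3 >= 0

Solving the primal: x* = (5, 1).
  primal value c^T x* = 16.
Solving the dual: y* = (1.5, 0, 0.5).
  dual value b^T y* = 16.
Strong duality: c^T x* = b^T y*. Confirmed.

16


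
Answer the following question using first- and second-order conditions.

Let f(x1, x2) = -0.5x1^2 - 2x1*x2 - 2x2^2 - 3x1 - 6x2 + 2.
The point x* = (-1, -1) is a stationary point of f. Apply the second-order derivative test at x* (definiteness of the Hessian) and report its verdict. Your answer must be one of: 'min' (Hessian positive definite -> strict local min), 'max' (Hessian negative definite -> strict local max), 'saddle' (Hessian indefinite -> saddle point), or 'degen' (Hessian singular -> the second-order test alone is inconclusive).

Compute the Hessian H = grad^2 f:
  H = [[-1, -2], [-2, -4]]
Verify stationarity: grad f(x*) = H x* + g = (0, 0).
Eigenvalues of H: -5, 0.
H has a zero eigenvalue (singular; negative semidefinite but not definite), so H is neither positive definite, negative definite, nor indefinite. The second-order test alone is inconclusive -> degen.
(Indeed, f is constant along the null direction of H through x*, so x* is not a strict local extremum.)

degen


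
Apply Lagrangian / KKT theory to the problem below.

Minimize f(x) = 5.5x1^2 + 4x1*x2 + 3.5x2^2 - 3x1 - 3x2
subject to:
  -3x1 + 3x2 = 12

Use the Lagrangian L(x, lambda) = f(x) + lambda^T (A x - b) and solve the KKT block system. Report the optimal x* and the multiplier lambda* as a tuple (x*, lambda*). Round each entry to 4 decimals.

Form the Lagrangian:
  L(x, lambda) = (1/2) x^T Q x + c^T x + lambda^T (A x - b)
Stationarity (grad_x L = 0): Q x + c + A^T lambda = 0.
Primal feasibility: A x = b.

This gives the KKT block system:
  [ Q   A^T ] [ x     ]   [-c ]
  [ A    0  ] [ lambda ] = [ b ]

Solving the linear system:
  x*      = (-1.4615, 2.5385)
  lambda* = (-2.9744)
  f(x*)   = 16.2308

x* = (-1.4615, 2.5385), lambda* = (-2.9744)
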